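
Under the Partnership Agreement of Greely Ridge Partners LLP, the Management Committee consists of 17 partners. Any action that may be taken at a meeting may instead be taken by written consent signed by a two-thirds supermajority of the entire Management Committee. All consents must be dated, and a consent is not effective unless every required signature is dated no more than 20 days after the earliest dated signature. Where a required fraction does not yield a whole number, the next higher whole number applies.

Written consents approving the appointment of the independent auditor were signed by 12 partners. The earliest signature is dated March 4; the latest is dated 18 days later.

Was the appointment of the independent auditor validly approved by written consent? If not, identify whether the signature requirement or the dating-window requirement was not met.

Effective — both the signature and dating-window requirements are satisfied.

Signatures required: a two-thirds supermajority of 17 — 2/3 of 17 = 11.33, rounded up to 12, so 12 needed; 12 signed. Sufficient.
Dating window: the latest signature is 18 days after the earliest; the limit is 20 days. Within the window.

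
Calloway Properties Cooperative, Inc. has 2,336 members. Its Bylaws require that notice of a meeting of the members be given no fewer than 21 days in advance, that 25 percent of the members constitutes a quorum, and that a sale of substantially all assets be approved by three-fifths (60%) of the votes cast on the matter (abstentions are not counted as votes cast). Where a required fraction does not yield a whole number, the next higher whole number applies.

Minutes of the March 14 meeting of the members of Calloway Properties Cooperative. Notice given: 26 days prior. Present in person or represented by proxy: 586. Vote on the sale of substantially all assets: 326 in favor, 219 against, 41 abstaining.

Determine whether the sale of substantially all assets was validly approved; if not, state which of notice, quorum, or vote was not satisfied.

Notice: 26 days given; 21 required. Satisfied.
Quorum: 25% of 2,336 = 584; 586 present. Satisfied.
Vote: requires three-fifths of the votes cast (586 − 41 abstaining = 545); 3/5 of 545 = 327, so 327 needed; 326 in favor. Not satisfied.

Invalid — vote requirement not satisfied.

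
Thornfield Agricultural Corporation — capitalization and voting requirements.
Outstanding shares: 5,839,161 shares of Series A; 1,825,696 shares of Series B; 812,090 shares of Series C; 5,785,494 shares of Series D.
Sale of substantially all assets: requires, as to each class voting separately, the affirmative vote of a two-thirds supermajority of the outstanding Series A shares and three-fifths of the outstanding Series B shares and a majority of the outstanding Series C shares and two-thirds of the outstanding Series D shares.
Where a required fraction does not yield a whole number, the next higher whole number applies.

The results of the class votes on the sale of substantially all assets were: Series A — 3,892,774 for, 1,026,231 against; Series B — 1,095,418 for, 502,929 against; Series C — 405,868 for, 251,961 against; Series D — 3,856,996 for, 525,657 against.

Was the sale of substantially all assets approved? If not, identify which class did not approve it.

Series A: 2/3 of 5839161 = 3892774; 3,892,774 required, 3,892,774 in favor — approved.
Series B: 3/5 of 1825696 = 1095417.60, rounded up to 1095418; 1,095,418 required, 1,095,418 in favor — approved.
Series C: a majority of 812090 is 406046; 406,046 required, 405,868 in favor — not approved.
Series D: 2/3 of 5785494 = 3856996; 3,856,996 required, 3,856,996 in favor — approved.

Not approved — the Series C shares did not give the required vote.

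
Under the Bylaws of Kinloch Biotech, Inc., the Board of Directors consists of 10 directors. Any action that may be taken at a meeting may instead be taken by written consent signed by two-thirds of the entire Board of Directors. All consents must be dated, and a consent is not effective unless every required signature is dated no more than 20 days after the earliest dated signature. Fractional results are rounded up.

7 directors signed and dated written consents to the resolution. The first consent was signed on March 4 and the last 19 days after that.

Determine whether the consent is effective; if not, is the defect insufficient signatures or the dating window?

Effective — both the signature and dating-window requirements are satisfied.

Signatures required: two-thirds of 10 — 2/3 of 10 = 6.67, rounded up to 7, so 7 needed; 7 signed. Sufficient.
Dating window: the latest signature is 19 days after the earliest; the limit is 20 days. Within the window.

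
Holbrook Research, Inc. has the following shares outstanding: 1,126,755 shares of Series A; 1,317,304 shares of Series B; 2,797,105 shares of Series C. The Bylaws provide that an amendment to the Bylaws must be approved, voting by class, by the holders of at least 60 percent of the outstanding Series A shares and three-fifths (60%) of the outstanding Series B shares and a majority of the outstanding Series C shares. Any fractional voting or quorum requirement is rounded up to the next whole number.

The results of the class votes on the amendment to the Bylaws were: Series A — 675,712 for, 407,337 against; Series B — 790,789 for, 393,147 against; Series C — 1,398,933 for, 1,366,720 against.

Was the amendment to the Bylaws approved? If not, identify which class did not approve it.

Not approved — the Series A shares did not give the required vote.

Series A: 3/5 of 1126755 = 676053; 676,053 required, 675,712 in favor — not approved.
Series B: 3/5 of 1317304 = 790382.40, rounded up to 790383; 790,383 required, 790,789 in favor — approved.
Series C: a majority of 2797105 is 1398553; 1,398,553 required, 1,398,933 in favor — approved.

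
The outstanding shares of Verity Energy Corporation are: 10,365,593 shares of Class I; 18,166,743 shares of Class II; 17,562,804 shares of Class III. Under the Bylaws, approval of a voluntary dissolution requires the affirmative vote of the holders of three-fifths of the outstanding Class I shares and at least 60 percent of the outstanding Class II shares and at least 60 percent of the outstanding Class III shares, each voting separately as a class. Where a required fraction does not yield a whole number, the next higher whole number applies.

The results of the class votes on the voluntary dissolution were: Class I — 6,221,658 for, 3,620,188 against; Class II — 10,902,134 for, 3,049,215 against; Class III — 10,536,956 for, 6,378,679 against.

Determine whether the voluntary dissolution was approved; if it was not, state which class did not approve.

Not approved — the Class III shares did not give the required vote.

Class I: 3/5 of 10365593 = 6219355.80, rounded up to 6219356; 6,219,356 required, 6,221,658 in favor — approved.
Class II: 3/5 of 18166743 = 10900045.80, rounded up to 10900046; 10,900,046 required, 10,902,134 in favor — approved.
Class III: 3/5 of 17562804 = 10537682.40, rounded up to 10537683; 10,537,683 required, 10,536,956 in favor — not approved.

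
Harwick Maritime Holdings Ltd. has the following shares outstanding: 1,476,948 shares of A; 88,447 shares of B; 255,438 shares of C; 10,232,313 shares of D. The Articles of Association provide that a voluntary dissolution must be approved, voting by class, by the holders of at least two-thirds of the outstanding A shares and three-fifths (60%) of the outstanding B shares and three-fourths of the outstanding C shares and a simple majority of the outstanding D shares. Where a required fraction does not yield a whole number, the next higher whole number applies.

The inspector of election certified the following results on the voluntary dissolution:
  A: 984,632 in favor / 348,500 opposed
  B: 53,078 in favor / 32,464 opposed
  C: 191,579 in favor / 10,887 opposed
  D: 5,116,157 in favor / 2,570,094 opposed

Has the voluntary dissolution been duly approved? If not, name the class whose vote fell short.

A: 2/3 of 1476948 = 984632; 984,632 required, 984,632 in favor — approved.
B: 3/5 of 88447 = 53068.20, rounded up to 53069; 53,069 required, 53,078 in favor — approved.
C: 3/4 of 255438 = 191578.50, rounded up to 191579; 191,579 required, 191,579 in favor — approved.
D: a majority of 10232313 is 5116157; 5,116,157 required, 5,116,157 in favor — approved.

Approved — every class gave the required vote.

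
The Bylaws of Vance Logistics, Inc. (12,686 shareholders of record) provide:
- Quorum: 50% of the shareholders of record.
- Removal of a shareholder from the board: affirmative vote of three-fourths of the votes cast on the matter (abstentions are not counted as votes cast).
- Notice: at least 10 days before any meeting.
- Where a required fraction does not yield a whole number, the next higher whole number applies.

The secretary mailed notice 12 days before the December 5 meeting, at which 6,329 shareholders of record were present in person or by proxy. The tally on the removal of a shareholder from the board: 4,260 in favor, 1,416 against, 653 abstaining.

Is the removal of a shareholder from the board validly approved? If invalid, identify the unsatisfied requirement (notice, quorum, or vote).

Invalid — quorum requirement not satisfied.

Notice: 12 days given; 10 required. Satisfied.
Quorum: 50% of 12,686 = 6,343; 6,329 present. Not satisfied.
Vote: requires three-fourths of the votes cast (6,329 − 653 abstaining = 5,676); 3/4 of 5676 = 4257, so 4,257 needed; 4,260 in favor. Satisfied.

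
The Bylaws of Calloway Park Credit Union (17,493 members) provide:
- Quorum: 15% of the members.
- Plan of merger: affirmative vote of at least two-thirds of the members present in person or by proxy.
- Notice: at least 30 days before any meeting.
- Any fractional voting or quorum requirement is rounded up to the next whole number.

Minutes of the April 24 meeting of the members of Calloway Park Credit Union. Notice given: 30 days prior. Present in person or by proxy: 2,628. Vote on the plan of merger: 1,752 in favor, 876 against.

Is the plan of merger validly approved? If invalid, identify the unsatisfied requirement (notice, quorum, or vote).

Notice: 30 days given; 30 required. Satisfied.
Quorum: 15% of 17,493 = 2,623.95, rounded up to 2,624; 2,628 present. Satisfied.
Vote: requires two-thirds of those present (2,628); 2/3 of 2628 = 1752, so 1,752 needed; 1,752 in favor. Satisfied.

Valid — all requirements satisfied.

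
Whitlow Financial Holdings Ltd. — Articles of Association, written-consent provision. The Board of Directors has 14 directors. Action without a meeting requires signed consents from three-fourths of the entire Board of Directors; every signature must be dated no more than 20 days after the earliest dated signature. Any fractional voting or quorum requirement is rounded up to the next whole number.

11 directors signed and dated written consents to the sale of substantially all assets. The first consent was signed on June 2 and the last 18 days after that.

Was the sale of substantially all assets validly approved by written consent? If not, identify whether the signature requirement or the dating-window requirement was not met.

Effective — both the signature and dating-window requirements are satisfied.

Signatures required: three-fourths of 14 — 3/4 of 14 = 10.50, rounded up to 11, so 11 needed; 11 signed. Sufficient.
Dating window: the latest signature is 18 days after the earliest; the limit is 20 days. Within the window.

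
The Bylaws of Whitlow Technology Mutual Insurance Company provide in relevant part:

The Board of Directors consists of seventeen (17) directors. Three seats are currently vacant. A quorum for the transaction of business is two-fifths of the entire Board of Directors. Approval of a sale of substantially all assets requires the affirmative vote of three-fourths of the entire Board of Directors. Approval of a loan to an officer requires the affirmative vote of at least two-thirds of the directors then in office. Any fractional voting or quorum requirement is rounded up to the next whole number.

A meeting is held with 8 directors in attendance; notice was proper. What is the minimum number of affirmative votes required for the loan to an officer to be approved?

The loan to an officer requires two-thirds of the directors then in office (14).
2/3 of 14 = 9.33, rounded up to 10.
(Only 8 can vote, so the loan to an officer cannot pass at this meeting, but the required vote is still 10.)

10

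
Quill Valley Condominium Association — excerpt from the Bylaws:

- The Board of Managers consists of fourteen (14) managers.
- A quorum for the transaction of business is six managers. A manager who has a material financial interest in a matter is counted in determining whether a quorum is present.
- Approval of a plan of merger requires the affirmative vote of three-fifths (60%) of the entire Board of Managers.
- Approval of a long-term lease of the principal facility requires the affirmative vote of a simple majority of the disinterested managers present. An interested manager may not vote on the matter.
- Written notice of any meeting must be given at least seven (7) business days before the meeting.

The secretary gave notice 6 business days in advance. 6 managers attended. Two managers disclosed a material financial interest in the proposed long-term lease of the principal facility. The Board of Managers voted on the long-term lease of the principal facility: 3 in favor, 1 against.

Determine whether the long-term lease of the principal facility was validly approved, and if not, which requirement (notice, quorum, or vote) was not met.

Notice: 6 business days given; 7 required (6 < 7). Not satisfied.
Quorum: 6 present (interested managers count toward quorum); quorum is 6. Satisfied.
Vote: the long-term lease of the principal facility requires a majority of the disinterested managers present (6 − 2 = 4). A majority of 4 is 3, so 3 affirmative votes are needed; 3 voted in favor. Satisfied.

Invalid — notice requirement not satisfied.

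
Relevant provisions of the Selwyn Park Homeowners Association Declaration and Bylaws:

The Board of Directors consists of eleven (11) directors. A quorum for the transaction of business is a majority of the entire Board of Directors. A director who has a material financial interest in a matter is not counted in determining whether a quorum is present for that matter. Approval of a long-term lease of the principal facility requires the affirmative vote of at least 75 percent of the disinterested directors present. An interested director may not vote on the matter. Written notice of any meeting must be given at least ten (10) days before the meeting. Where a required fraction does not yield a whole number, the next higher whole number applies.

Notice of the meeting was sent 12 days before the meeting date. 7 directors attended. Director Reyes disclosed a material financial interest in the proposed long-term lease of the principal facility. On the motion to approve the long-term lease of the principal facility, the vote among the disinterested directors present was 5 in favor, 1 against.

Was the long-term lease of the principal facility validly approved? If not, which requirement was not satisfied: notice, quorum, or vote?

Valid — all requirements satisfied.

Notice: 12 days given; 10 required (12 ≥ 10). Satisfied.
Quorum: 7 present, but the 1 interested director does not count, leaving 6. Quorum is 6. Satisfied.
Vote: the long-term lease of the principal facility requires three-fourths of the disinterested directors present (7 − 1 = 6). 3/4 of 6 = 4.50, rounded up to 5, so 5 affirmative votes are needed; 5 voted in favor. Satisfied.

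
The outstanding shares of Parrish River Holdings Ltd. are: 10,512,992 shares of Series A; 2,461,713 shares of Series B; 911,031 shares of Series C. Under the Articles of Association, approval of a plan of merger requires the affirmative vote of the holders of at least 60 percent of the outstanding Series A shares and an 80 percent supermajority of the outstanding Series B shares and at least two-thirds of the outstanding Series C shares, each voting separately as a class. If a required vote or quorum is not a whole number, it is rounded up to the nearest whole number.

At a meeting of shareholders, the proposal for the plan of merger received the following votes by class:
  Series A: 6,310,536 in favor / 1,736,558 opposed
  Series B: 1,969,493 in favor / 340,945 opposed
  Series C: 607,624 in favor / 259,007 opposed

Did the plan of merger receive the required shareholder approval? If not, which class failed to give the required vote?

Series A: 3/5 of 10512992 = 6307795.20, rounded up to 6307796; 6,307,796 required, 6,310,536 in favor — approved.
Series B: 4/5 of 2461713 = 1969370.40, rounded up to 1969371; 1,969,371 required, 1,969,493 in favor — approved.
Series C: 2/3 of 911031 = 607354; 607,354 required, 607,624 in favor — approved.

Approved — every class gave the required vote.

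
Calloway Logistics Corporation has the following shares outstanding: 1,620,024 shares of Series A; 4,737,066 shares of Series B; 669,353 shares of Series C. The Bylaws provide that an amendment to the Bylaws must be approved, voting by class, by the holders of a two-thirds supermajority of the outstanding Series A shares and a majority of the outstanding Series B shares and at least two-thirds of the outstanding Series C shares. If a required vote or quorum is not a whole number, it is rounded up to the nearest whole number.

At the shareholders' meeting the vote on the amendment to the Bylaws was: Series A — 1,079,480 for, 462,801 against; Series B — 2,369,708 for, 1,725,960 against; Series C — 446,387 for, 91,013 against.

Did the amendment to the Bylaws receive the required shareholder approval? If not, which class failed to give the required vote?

Series A: 2/3 of 1620024 = 1080016; 1,080,016 required, 1,079,480 in favor — not approved.
Series B: a majority of 4737066 is 2368534; 2,368,534 required, 2,369,708 in favor — approved.
Series C: 2/3 of 669353 = 446235.33, rounded up to 446236; 446,236 required, 446,387 in favor — approved.

Not approved — the Series A shares did not give the required vote.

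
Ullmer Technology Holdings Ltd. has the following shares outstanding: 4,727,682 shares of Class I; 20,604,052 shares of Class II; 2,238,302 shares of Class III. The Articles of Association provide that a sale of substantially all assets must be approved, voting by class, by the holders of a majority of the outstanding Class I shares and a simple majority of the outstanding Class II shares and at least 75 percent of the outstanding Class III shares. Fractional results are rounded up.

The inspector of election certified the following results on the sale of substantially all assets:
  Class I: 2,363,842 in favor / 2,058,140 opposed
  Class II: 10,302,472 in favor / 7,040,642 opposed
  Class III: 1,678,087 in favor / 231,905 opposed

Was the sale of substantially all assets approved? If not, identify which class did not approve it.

Class I: a majority of 4727682 is 2363842; 2,363,842 required, 2,363,842 in favor — approved.
Class II: a majority of 20604052 is 10302027; 10,302,027 required, 10,302,472 in favor — approved.
Class III: 3/4 of 2238302 = 1678726.50, rounded up to 1678727; 1,678,727 required, 1,678,087 in favor — not approved.

Not approved — the Class III shares did not give the required vote.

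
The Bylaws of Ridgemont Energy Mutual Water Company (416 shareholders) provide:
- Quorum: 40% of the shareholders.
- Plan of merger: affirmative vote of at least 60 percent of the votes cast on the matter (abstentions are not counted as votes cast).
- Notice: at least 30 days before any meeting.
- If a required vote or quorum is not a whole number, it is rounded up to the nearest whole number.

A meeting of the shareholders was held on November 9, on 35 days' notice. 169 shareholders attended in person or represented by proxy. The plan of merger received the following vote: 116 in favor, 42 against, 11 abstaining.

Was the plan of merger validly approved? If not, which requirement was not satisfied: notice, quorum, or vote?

Valid — all requirements satisfied.

Notice: 35 days given; 30 required. Satisfied.
Quorum: 40% of 416 = 166.40, rounded up to 167; 169 present. Satisfied.
Vote: requires three-fifths of the votes cast (169 − 11 abstaining = 158); 3/5 of 158 = 94.80, rounded up to 95, so 95 needed; 116 in favor. Satisfied.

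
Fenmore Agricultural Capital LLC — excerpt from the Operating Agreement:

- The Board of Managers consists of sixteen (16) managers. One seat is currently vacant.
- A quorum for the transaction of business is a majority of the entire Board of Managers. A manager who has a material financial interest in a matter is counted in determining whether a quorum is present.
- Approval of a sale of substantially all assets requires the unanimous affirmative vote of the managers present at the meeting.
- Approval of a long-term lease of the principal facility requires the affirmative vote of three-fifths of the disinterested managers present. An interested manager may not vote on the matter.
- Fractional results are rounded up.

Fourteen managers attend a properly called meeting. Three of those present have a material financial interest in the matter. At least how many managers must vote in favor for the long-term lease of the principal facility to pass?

7

The long-term lease of the principal facility requires three-fifths of the disinterested managers present (14 − 3 = 11).
3/5 of 11 = 6.60, rounded up to 7.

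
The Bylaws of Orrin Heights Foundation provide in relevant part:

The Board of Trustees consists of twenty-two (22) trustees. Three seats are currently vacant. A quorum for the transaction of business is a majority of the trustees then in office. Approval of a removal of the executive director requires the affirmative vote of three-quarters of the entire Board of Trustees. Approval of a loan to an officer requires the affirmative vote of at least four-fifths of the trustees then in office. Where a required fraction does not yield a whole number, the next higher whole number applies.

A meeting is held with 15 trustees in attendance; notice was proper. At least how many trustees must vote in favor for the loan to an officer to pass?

The loan to an officer requires four-fifths of the trustees then in office (19).
4/5 of 19 = 15.20, rounded up to 16.
(Only 15 can vote, so the loan to an officer cannot pass at this meeting, but the required vote is still 16.)

16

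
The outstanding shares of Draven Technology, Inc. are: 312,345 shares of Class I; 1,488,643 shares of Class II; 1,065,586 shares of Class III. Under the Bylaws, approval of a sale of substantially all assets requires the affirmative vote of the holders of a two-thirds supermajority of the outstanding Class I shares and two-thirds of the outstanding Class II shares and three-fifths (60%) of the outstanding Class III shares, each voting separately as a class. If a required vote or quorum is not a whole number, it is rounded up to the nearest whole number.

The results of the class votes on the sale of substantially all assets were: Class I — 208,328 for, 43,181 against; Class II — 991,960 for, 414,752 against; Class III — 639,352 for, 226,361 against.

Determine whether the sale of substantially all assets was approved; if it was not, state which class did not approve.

Not approved — the Class II shares did not give the required vote.

Class I: 2/3 of 312345 = 208230; 208,230 required, 208,328 in favor — approved.
Class II: 2/3 of 1488643 = 992428.67, rounded up to 992429; 992,429 required, 991,960 in favor — not approved.
Class III: 3/5 of 1065586 = 639351.60, rounded up to 639352; 639,352 required, 639,352 in favor — approved.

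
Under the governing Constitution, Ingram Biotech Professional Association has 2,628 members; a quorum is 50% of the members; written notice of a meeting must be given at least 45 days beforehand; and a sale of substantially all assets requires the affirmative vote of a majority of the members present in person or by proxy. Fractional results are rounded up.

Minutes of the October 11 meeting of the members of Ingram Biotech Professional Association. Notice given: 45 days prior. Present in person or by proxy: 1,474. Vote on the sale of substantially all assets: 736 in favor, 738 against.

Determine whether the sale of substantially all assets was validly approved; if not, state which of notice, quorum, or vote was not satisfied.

Notice: 45 days given; 45 required. Satisfied.
Quorum: 50% of 2,628 = 1,314; 1,474 present. Satisfied.
Vote: requires a majority of those present (1,474); a majority of 1474 is 738, so 738 needed; 736 in favor. Not satisfied.

Invalid — vote requirement not satisfied.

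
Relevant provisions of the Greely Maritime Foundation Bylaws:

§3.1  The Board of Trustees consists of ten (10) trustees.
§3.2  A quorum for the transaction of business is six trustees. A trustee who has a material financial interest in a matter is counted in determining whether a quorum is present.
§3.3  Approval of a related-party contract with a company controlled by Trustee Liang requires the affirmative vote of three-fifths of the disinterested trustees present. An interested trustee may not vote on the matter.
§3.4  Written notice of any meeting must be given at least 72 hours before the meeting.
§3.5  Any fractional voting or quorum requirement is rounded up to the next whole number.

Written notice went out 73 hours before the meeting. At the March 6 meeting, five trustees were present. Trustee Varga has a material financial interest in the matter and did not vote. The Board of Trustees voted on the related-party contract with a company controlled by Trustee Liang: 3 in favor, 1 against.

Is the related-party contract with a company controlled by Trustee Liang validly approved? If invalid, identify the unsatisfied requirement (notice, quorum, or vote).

Invalid — quorum requirement not satisfied.

Notice: 73 hours given; 72 required (73 ≥ 72). Satisfied.
Quorum: 5 present (interested trustees count toward quorum); quorum is 6. Not satisfied.
Vote: the related-party contract with a company controlled by Trustee Liang requires three-fifths of the disinterested trustees present (5 − 1 = 4). 3/5 of 4 = 2.40, rounded up to 3, so 3 affirmative votes are needed; 3 voted in favor. Satisfied. (Moot — without a quorum no business can be validly transacted.)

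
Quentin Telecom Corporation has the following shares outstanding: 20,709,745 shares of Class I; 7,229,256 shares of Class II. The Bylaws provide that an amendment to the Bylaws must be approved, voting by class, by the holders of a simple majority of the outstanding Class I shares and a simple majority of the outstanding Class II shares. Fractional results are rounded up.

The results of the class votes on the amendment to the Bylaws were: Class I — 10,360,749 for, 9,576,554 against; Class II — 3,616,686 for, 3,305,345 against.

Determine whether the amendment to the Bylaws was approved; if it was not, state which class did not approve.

Approved — every class gave the required vote.

Class I: a majority of 20709745 is 10354873; 10,354,873 required, 10,360,749 in favor — approved.
Class II: a majority of 7229256 is 3614629; 3,614,629 required, 3,616,686 in favor — approved.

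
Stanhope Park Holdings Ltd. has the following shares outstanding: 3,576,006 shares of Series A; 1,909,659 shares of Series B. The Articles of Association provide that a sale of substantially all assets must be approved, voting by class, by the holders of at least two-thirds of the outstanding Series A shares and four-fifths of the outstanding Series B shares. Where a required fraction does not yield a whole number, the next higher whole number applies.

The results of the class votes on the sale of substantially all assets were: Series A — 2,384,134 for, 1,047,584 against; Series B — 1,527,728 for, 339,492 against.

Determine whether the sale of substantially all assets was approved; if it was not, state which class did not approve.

Series A: 2/3 of 3576006 = 2384004; 2,384,004 required, 2,384,134 in favor — approved.
Series B: 4/5 of 1909659 = 1527727.20, rounded up to 1527728; 1,527,728 required, 1,527,728 in favor — approved.

Approved — every class gave the required vote.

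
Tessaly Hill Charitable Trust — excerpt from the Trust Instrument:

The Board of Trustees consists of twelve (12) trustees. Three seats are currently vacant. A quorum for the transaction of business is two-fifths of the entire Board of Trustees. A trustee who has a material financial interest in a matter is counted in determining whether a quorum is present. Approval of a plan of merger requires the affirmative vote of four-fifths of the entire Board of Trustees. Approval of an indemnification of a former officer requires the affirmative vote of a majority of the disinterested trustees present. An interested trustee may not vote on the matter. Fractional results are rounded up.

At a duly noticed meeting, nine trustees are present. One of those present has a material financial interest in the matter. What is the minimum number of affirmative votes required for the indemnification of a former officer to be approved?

5

The indemnification of a former officer requires a majority of the disinterested trustees present (9 − 1 = 8).
A majority of 8 is 5.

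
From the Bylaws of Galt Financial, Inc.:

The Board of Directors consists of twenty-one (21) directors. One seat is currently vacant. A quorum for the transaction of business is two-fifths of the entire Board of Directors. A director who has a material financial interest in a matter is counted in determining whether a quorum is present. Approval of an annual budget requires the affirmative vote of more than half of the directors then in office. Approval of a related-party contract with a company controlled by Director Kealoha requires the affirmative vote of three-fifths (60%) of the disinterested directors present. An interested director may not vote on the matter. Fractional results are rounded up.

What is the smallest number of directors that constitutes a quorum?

2/5 of 21 = 8.40, rounded up to 9.

9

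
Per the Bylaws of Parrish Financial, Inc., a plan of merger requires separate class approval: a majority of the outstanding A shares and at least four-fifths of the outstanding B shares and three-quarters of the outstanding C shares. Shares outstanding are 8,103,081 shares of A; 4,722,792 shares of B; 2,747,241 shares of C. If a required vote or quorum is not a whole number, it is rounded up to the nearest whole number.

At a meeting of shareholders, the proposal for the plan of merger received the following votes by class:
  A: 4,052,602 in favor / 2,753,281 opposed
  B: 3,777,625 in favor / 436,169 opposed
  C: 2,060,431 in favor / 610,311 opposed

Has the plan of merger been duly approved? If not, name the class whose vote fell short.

Not approved — the B shares did not give the required vote.

A: a majority of 8103081 is 4051541; 4,051,541 required, 4,052,602 in favor — approved.
B: 4/5 of 4722792 = 3778233.60, rounded up to 3778234; 3,778,234 required, 3,777,625 in favor — not approved.
C: 3/4 of 2747241 = 2060430.75, rounded up to 2060431; 2,060,431 required, 2,060,431 in favor — approved.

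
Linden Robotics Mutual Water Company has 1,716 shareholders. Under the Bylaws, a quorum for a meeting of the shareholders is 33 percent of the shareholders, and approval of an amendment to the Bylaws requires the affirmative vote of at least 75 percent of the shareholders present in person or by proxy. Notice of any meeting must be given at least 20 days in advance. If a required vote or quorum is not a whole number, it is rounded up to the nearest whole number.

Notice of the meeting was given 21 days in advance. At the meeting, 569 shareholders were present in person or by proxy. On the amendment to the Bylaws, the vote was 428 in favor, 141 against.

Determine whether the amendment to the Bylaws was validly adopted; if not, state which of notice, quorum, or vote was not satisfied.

Notice: 21 days given; 20 required. Satisfied.
Quorum: 33% of 1,716 = 566.28, rounded up to 567; 569 present. Satisfied.
Vote: requires three-fourths of those present (569); 3/4 of 569 = 426.75, rounded up to 427, so 427 needed; 428 in favor. Satisfied.

Valid — all requirements satisfied.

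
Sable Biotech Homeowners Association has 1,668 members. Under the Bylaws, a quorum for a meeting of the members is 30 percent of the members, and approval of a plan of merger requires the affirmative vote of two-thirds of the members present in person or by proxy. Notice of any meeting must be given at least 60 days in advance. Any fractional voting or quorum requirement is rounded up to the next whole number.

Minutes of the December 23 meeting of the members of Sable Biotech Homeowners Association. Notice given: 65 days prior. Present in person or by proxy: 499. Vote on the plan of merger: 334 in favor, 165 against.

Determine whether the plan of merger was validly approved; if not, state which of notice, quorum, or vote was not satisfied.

Invalid — quorum requirement not satisfied.

Notice: 65 days given; 60 required. Satisfied.
Quorum: 30% of 1,668 = 500.40, rounded up to 501; 499 present. Not satisfied.
Vote: requires two-thirds of those present (499); 2/3 of 499 = 332.67, rounded up to 333, so 333 needed; 334 in favor. Satisfied.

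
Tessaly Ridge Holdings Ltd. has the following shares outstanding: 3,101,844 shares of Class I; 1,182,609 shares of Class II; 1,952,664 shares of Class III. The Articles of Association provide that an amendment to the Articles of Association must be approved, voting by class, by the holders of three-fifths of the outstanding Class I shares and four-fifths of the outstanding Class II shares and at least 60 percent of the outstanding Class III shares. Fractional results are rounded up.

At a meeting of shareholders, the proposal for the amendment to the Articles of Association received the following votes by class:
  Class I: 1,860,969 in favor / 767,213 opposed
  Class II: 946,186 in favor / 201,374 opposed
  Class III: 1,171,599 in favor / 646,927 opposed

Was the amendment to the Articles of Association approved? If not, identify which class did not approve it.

Class I: 3/5 of 3101844 = 1861106.40, rounded up to 1861107; 1,861,107 required, 1,860,969 in favor — not approved.
Class II: 4/5 of 1182609 = 946087.20, rounded up to 946088; 946,088 required, 946,186 in favor — approved.
Class III: 3/5 of 1952664 = 1171598.40, rounded up to 1171599; 1,171,599 required, 1,171,599 in favor — approved.

Not approved — the Class I shares did not give the required vote.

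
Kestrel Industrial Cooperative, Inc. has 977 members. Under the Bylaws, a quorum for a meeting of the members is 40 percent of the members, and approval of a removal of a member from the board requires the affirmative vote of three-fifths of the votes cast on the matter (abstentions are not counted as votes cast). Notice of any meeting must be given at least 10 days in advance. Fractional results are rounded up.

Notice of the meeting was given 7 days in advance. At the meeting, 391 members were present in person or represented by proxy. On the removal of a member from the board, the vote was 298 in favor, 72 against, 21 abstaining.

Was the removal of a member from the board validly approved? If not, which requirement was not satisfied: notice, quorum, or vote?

Invalid — notice requirement not satisfied.

Notice: 7 days given; 10 required. Not satisfied.
Quorum: 40% of 977 = 390.80, rounded up to 391; 391 present. Satisfied.
Vote: requires three-fifths of the votes cast (391 − 21 abstaining = 370); 3/5 of 370 = 222, so 222 needed; 298 in favor. Satisfied.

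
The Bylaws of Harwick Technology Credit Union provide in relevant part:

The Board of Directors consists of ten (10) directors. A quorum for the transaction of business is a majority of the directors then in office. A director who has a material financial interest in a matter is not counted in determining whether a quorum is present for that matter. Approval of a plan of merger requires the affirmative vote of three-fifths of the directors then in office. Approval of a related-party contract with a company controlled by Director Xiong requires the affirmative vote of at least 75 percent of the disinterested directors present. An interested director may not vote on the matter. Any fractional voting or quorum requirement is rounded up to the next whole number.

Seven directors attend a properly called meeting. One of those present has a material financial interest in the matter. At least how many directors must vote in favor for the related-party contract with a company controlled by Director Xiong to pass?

5

The related-party contract with a company controlled by Director Xiong requires three-fourths of the disinterested directors present (7 − 1 = 6).
3/4 of 6 = 4.50, rounded up to 5.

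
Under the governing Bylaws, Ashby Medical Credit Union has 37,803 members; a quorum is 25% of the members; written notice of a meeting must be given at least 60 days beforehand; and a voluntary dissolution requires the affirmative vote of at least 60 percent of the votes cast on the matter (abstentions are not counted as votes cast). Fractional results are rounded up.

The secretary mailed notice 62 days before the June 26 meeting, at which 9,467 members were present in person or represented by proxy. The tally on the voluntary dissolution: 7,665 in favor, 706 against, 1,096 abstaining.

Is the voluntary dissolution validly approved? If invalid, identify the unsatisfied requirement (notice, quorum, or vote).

Notice: 62 days given; 60 required. Satisfied.
Quorum: 25% of 37,803 = 9,450.75, rounded up to 9,451; 9,467 present. Satisfied.
Vote: requires three-fifths of the votes cast (9,467 − 1,096 abstaining = 8,371); 3/5 of 8371 = 5022.60, rounded up to 5023, so 5,023 needed; 7,665 in favor. Satisfied.

Valid — all requirements satisfied.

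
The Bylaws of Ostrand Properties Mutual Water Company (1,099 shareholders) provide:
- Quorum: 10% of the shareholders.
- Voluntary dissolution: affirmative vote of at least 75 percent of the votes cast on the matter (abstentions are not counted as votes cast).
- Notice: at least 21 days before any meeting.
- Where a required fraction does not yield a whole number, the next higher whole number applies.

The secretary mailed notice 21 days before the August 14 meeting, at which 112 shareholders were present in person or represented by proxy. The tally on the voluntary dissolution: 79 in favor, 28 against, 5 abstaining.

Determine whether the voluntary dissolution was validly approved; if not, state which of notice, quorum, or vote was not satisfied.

Invalid — vote requirement not satisfied.

Notice: 21 days given; 21 required. Satisfied.
Quorum: 10% of 1,099 = 109.90, rounded up to 110; 112 present. Satisfied.
Vote: requires three-fourths of the votes cast (112 − 5 abstaining = 107); 3/4 of 107 = 80.25, rounded up to 81, so 81 needed; 79 in favor. Not satisfied.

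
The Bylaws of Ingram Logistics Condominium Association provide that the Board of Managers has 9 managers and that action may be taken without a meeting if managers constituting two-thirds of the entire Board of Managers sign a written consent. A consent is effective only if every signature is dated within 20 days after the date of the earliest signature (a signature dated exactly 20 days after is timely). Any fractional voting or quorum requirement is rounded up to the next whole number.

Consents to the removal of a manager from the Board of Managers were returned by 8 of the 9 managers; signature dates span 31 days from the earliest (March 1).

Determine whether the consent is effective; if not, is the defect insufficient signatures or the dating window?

Signatures required: two-thirds of 9 — 2/3 of 9 = 6, so 6 needed; 8 signed. Sufficient.
Dating window: the latest signature is 31 days after the earliest; the limit is 20 days. Outside the window.

Not effective — dating-window requirement not satisfied.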